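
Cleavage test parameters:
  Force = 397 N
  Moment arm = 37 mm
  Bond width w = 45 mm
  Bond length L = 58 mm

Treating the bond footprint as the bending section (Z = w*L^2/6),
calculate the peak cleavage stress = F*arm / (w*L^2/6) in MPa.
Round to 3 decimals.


M = 397 * 37 = 14689 N*mm
Z = 45 * 58^2 / 6 = 151380 / 6 mm^3
sigma = M / Z = 6 * 14689 / 151380 = 88134 / 151380
= 0.582 MPa

0.582


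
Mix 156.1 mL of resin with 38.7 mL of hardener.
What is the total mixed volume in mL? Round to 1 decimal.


Total = 156.1 + 38.7 = 194.8 mL

194.8


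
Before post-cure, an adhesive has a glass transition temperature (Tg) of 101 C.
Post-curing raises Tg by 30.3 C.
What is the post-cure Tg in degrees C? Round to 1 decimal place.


Tg_post = Tg_base + delta_Tg
= 101 + 30.3
= 131.3 C

131.3


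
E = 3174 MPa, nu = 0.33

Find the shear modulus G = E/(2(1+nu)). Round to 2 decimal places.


G = 3174 / (2 * 1.33)
= 1193.23 MPa

1193.23


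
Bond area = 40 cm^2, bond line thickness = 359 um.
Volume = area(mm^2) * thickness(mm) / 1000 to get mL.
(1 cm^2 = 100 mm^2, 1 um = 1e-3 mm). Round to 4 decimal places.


area_mm2 = 40 * 100 = 4000
blt_mm = 359 * 1e-3 = 0.359
vol_mm3 = 4000 * 0.359 = 1436.0
vol_mL = 1436.0 / 1000 = 1.4360 mL

1.4360


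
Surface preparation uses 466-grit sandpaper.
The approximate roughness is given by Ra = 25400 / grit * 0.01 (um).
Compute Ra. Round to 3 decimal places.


Ra = 25400 / 466 * 0.01
= 254 / 466
= 0.545 um

0.545


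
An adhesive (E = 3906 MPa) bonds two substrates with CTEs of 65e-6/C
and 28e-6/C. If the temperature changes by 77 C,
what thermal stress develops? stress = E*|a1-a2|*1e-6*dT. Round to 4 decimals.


Stress = 3906 * |65 - 28| * 1e-6 * 77
= 11.1282 MPa

11.1282


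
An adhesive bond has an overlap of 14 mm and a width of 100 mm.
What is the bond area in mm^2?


Bond area = overlap * width
= 14 * 100
= 1400 mm^2

1400


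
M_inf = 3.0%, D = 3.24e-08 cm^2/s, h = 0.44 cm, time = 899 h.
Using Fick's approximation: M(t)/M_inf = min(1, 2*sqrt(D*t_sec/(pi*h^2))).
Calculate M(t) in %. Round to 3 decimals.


t = 3236400 s
ratio = min(1, 2*sqrt(3.24e-08*3236400/(pi*0.1936)))
= 0.830436
M(t) = 3.0 * 0.830436 = 2.491%

2.491


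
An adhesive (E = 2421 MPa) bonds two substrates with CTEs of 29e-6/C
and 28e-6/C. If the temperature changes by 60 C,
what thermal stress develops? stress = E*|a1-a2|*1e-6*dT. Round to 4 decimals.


Stress = 2421 * |29 - 28| * 1e-6 * 60
= 0.1453 MPa

0.1453


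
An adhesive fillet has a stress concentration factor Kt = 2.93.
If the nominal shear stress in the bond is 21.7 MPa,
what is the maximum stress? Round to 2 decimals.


Max stress = 21.7 * 2.93 = 63.58 MPa

63.58


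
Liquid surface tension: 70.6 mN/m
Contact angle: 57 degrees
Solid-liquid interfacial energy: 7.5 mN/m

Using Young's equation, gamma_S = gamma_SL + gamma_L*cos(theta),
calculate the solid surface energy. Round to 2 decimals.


gamma_S = 7.5 + 70.6 * cos(57)
= 45.95 mN/m

45.95


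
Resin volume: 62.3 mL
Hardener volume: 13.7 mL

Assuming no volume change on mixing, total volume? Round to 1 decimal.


V_total = 62.3 + 13.7 = 76.0 mL

76.0


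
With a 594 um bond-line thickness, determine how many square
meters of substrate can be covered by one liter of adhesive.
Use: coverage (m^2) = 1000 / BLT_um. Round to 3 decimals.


Coverage = 1000 / 594 = 1.684 m^2

1.684


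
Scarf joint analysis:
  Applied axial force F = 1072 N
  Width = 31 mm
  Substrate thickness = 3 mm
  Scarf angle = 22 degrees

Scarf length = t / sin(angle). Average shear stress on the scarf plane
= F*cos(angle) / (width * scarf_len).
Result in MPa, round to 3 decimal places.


Scarf length = 3 / sin(22 deg) = 8.0084 mm
cos(22 deg) = 0.927184
Shear = 1072 * 0.927184 / (31 * 8.0084)
= 4.004 MPa

4.004


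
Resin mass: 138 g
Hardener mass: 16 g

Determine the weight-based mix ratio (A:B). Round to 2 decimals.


Ratio = 138 / 16 = 8.63

8.63


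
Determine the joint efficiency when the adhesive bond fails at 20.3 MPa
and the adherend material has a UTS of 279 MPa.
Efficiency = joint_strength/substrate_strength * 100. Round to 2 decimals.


Joint efficiency = 20.3 / 279 * 100
= 7.28%

7.28


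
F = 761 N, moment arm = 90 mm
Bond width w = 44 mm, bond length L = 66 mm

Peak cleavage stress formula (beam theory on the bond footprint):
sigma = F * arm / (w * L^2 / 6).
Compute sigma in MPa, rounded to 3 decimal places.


sigma = (761 * 90) / (44 * 4356 / 6)
= 68490 * 6 / 191664
= 410940 / 191664
= 2.144 MPa

2.144


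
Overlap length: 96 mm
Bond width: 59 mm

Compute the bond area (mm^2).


Bond area = 96 * 59 = 5664 mm^2

5664


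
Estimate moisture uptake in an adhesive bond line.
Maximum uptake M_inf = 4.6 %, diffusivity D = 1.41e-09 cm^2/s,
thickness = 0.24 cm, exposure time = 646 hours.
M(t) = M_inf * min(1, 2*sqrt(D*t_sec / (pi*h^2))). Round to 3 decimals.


Convert time: 646 h = 2325600 s
ratio = min(1, 2*sqrt(1.41e-09*2325600/(pi*0.24^2)))
= 0.269228
M(t) = 4.6 * 0.269228 = 1.238%

1.238


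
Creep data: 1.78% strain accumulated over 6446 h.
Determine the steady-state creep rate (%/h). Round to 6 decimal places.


Rate = 1.78 / 6446 = 0.000276 %/h

0.000276


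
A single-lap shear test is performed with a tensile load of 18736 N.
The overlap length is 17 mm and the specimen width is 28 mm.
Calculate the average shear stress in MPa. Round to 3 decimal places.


Shear stress = F / (overlap * width)
= 18736 / (17 * 28)
= 18736 / 476
= 39.361 MPa

39.361


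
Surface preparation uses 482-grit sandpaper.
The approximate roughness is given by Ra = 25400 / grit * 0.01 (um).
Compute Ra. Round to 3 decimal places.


Ra = 25400 / 482 * 0.01
= 254 / 482
= 0.527 um

0.527


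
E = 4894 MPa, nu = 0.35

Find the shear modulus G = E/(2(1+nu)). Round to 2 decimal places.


G = 4894 / (2 * 1.35)
= 1812.59 MPa

1812.59


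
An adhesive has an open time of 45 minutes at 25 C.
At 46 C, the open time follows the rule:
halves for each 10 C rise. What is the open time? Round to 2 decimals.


Factor = 2^((46-25)/10) = 4.2871
Open time = 45 / 4.2871 = 10.50 min

10.50


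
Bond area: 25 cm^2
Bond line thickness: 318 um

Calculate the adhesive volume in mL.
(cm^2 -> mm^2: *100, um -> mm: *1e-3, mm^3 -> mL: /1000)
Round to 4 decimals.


V = 25*100 * 318*1e-3 / 1000
= 0.7950 mL

0.7950


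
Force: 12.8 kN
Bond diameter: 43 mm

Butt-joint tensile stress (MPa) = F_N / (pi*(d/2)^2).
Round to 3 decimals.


F_N = 12.8 * 1000 = 12800.0 N
A = pi*(21.5)^2 = 1452.2012 mm^2
stress = 12800.0 / 1452.2012 = 8.814 MPa

8.814


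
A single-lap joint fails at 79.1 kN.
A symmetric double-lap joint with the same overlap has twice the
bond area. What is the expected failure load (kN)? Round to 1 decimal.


Double-lap load = 2 * 79.1 = 158.2 kN

158.2


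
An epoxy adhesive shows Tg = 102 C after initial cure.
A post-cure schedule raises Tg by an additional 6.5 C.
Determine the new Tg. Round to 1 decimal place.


New Tg = 102 + 6.5
= 108.5 C

108.5


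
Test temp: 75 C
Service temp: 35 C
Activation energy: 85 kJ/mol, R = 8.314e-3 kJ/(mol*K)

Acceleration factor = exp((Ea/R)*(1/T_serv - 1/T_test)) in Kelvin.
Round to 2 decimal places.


AF = exp((85/0.008314)*(1/308.15 - 1/348.15))
= 45.24

45.24


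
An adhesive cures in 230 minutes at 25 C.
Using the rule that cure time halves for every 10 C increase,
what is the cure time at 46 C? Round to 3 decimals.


Factor = 2^((46 - 25) / 10) = 4.2871
Cure time = 230 / 4.2871
= 53.649 minutes

53.649


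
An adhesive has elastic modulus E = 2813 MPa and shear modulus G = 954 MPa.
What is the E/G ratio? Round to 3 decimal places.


E/G = 2813 / 954 = 2.949

2.949


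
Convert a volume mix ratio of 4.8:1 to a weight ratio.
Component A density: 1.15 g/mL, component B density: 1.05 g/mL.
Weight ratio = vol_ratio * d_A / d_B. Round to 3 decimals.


= 4.8 * 1.15 / 1.05 = 5.257

5.257


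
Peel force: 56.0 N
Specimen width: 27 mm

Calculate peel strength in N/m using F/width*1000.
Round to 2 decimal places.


Peel strength = 56.0 / 27 * 1000 = 2074.07 N/m

2074.07


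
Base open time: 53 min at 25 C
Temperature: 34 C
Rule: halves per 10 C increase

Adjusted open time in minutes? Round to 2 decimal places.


Acceleration = 2^((34-25)/10) = 1.8661
Open time = 53 / 1.8661 = 28.40 min

28.40


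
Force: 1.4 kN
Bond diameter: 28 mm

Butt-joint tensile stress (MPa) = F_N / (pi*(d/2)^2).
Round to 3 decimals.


F_N = 1.4 * 1000 = 1400.0 N
A = pi*(14.0)^2 = 615.7522 mm^2
stress = 1400.0 / 615.7522 = 2.274 MPa

2.274


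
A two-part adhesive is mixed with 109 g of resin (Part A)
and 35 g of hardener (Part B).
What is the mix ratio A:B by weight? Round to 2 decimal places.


Mix ratio = mass_A / mass_B
= 109 / 35
= 3.11

3.11


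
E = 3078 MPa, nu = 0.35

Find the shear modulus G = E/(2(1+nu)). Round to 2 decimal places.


G = 3078 / (2 * 1.35)
= 1140.00 MPa

1140.00


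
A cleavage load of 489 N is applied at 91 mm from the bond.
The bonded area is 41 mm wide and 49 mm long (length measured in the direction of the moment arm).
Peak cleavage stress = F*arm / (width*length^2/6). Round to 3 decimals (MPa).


Moment = 489 * 91 = 44499 N*mm
Section modulus = 41 * 2401 / 6 = 98441 / 6 mm^3
Stress = 44499 / (98441 / 6) = 266994 / 98441
= 2.712 MPa

2.712


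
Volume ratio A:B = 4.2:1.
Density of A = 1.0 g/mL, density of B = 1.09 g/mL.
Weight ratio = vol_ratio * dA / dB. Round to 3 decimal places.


Wt ratio = 4.2 * 1.0 / 1.09
= 3.853

3.853


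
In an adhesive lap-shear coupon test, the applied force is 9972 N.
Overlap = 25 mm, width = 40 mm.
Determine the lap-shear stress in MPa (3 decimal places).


stress = F / (overlap * width)
= 9972 / (25 * 40)
= 9.972 MPa

9.972


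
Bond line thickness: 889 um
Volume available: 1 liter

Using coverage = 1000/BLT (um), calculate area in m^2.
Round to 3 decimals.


1 L = 1e6 mm^3, thickness = 889 um = 0.889 mm
Area = 1e6 / 0.889 mm^2 = (1e6 / 0.889) / 1e6 m^2 = 1000 / 889 m^2
= 1.125 m^2

1.125


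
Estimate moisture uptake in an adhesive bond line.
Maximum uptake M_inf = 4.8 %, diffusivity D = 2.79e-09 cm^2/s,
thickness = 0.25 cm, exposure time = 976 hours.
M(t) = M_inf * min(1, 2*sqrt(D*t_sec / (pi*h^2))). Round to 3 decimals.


Convert time: 976 h = 3513600 s
ratio = min(1, 2*sqrt(2.79e-09*3513600/(pi*0.25^2)))
= 0.446882
M(t) = 4.8 * 0.446882 = 2.145%

2.145


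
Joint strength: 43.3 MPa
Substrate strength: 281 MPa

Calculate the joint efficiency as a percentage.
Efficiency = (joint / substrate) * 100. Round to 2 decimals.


Efficiency = (43.3 / 281) * 100 = 15.41%

15.41


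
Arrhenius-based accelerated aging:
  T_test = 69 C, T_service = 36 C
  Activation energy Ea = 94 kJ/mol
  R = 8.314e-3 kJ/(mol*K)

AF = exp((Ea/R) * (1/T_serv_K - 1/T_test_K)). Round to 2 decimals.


T_test_K = 342.15, T_serv_K = 309.15
AF = exp((94/8.314e-3) * (1/309.15 - 1/342.15))
= 34.03

34.03


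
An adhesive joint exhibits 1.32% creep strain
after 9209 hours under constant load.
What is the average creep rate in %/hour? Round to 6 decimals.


Creep rate = strain / time
= 1.32 / 9209
= 0.000143 %/h

0.000143


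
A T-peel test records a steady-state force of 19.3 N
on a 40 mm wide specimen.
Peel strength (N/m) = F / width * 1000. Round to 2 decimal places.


Peel strength = 19.3 / 40 * 1000
= 482.50 N/m

482.50


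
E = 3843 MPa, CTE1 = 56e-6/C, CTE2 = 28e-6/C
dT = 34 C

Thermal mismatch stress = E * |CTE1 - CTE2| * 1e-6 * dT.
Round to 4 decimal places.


= 3843 * 28e-6 * 34
= 3.6585 MPa

3.6585


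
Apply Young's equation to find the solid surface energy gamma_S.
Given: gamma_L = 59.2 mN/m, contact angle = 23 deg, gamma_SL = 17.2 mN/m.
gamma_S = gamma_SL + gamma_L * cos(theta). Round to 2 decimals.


theta_rad = 23 * pi/180 = 0.401426
gamma_S = 17.2 + 59.2 * cos(0.401426)
= 71.69 mN/m

71.69


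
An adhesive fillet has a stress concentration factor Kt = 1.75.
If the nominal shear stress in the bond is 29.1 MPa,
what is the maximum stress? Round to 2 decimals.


Max stress = 29.1 * 1.75 = 50.93 MPa

50.93


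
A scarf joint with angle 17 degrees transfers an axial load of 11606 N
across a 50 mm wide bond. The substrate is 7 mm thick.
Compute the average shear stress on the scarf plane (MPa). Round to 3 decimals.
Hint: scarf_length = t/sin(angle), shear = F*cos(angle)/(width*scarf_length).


scarf_length = 7 / sin(17 deg) = 23.9421 mm
cos(17 deg) = 0.956305
shear stress = 11606 * 0.956305 / (50 * 23.9421)
= 9.271 MPa

9.271


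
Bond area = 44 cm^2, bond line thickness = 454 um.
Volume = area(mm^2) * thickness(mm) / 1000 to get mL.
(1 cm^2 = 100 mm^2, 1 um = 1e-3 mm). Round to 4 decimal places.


area_mm2 = 44 * 100 = 4400
blt_mm = 454 * 1e-3 = 0.454
vol_mm3 = 4400 * 0.454 = 1997.6
vol_mL = 1997.6 / 1000 = 1.9976 mL

1.9976


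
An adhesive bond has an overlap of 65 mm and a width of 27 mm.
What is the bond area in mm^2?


Bond area = overlap * width
= 65 * 27
= 1755 mm^2

1755


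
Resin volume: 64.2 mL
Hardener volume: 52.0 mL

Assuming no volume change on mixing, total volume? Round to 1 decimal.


V_total = 64.2 + 52.0 = 116.2 mL

116.2


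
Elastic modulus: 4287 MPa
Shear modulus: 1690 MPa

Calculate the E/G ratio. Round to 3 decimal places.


E / G = 4287 / 1690 = 2.537

2.537


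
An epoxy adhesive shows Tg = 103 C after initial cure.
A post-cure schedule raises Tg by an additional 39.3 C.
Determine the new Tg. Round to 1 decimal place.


New Tg = 103 + 39.3
= 142.3 C

142.3


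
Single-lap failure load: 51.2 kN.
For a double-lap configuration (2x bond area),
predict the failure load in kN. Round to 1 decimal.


Failure load = 51.2 * 2 = 102.4 kN

102.4


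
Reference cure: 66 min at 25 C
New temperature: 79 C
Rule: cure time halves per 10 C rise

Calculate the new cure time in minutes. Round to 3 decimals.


factor = 2^((79-25)/10) = 42.2243
t_new = 66 / 42.2243 = 1.563 min

1.563


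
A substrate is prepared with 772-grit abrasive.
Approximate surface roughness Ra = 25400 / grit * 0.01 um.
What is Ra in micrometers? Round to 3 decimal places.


Ra = 25400 / 772 * 0.01 = 0.329 um

0.329


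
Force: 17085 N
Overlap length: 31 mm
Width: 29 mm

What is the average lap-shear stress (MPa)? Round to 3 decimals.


Average shear stress = F / (overlap * width)
= 17085 / (31 * 29)
= 19.004 MPa

19.004


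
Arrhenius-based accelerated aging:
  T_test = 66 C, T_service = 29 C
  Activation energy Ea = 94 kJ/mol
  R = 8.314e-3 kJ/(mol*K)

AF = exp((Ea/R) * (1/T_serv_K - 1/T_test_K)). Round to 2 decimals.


T_test_K = 339.15, T_serv_K = 302.15
AF = exp((94/8.314e-3) * (1/302.15 - 1/339.15))
= 59.28

59.28


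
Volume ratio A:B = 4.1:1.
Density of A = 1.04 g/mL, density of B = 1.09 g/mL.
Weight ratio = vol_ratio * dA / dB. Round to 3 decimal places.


Wt ratio = 4.1 * 1.04 / 1.09
= 3.912

3.912


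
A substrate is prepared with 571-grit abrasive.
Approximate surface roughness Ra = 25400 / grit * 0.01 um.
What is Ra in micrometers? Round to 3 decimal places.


Ra = 25400 / 571 * 0.01 = 0.445 um

0.445


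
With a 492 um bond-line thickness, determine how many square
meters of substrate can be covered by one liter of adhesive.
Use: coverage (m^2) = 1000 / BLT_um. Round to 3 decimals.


Coverage = 1000 / 492 = 2.033 m^2

2.033


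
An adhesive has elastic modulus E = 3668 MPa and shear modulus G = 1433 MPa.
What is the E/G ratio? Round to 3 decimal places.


E/G = 3668 / 1433 = 2.560

2.560


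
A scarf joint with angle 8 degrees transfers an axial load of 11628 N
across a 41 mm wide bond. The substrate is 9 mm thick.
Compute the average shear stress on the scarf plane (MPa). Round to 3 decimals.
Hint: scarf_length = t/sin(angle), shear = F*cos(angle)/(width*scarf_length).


scarf_length = 9 / sin(8 deg) = 64.6677 mm
cos(8 deg) = 0.990268
shear stress = 11628 * 0.990268 / (41 * 64.6677)
= 4.343 MPa

4.343


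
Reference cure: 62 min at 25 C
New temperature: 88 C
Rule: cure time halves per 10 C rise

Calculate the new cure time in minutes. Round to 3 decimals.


factor = 2^((88-25)/10) = 78.7932
t_new = 62 / 78.7932 = 0.787 min

0.787


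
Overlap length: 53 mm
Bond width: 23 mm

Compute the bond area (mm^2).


Bond area = 53 * 23 = 1219 mm^2

1219


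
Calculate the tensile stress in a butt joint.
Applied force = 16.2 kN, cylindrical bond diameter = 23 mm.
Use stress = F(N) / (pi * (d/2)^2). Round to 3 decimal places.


A = pi * 11.5^2 = 415.4756 mm^2
sigma = 16200.0 / 415.4756 = 38.991 MPa

38.991


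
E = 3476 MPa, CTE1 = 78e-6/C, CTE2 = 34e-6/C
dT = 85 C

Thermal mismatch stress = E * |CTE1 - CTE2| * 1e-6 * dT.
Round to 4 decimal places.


= 3476 * 44e-6 * 85
= 13.0002 MPa

13.0002


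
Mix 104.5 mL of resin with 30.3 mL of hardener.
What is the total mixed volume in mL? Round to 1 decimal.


Total = 104.5 + 30.3 = 134.8 mL

134.8


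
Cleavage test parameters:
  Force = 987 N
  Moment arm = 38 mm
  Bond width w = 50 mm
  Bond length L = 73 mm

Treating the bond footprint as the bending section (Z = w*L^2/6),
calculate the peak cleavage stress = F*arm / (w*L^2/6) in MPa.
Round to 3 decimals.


M = 987 * 38 = 37506 N*mm
Z = 50 * 73^2 / 6 = 266450 / 6 mm^3
sigma = M / Z = 6 * 37506 / 266450 = 225036 / 266450
= 0.845 MPa

0.845


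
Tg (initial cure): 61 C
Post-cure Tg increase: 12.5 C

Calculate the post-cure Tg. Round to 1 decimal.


Post-cure Tg = 61 + 12.5 = 73.5 C

73.5


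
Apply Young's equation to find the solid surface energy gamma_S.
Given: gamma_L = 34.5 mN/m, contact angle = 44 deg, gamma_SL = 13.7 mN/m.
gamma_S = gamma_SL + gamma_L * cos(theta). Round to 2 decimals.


theta_rad = 44 * pi/180 = 0.767945
gamma_S = 13.7 + 34.5 * cos(0.767945)
= 38.52 mN/m

38.52


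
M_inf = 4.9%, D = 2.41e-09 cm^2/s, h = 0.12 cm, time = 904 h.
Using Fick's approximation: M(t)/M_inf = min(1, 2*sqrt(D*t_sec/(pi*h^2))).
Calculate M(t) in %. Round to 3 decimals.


t = 3254400 s
ratio = min(1, 2*sqrt(2.41e-09*3254400/(pi*0.0144)))
= 0.832756
M(t) = 4.9 * 0.832756 = 4.081%

4.081


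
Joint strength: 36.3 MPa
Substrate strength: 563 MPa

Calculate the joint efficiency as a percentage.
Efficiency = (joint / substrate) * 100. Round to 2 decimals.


Efficiency = (36.3 / 563) * 100 = 6.45%

6.45


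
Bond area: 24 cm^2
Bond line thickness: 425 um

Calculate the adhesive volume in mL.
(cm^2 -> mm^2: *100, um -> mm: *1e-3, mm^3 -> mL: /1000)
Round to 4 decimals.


V = 24*100 * 425*1e-3 / 1000
= 1.0200 mL

1.0200


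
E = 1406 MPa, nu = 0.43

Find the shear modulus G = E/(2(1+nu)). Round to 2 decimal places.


G = 1406 / (2 * 1.43)
= 491.61 MPa

491.61


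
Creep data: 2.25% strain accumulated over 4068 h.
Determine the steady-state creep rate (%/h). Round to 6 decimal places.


Rate = 2.25 / 4068 = 0.000553 %/h

0.000553


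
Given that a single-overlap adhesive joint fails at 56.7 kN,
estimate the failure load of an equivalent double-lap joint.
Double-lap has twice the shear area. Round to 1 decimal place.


Double-lap factor = 2
Expected load = 56.7 * 2 = 113.4 kN

113.4


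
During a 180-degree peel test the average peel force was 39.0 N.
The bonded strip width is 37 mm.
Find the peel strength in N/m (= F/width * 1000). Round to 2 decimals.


Peel strength = F/width * 1000
= 39.0 / 37 * 1000
= 1054.05 N/m

1054.05


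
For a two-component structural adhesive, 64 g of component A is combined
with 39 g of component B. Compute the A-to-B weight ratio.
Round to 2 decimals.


Weight ratio A:B = 64 / 39
= 1.64

1.64


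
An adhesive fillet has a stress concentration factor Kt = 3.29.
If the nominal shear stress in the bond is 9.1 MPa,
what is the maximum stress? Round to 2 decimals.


Max stress = 9.1 * 3.29 = 29.94 MPa

29.94


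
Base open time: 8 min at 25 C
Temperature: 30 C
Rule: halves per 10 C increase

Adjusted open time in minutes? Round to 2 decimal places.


Acceleration = 2^((30-25)/10) = 1.4142
Open time = 8 / 1.4142 = 5.66 min

5.66


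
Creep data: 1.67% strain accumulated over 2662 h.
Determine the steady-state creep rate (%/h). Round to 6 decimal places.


Rate = 1.67 / 2662 = 0.000627 %/h

0.000627


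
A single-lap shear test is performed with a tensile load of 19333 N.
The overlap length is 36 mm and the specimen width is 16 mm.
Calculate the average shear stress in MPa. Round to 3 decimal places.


Shear stress = F / (overlap * width)
= 19333 / (36 * 16)
= 19333 / 576
= 33.564 MPa

33.564


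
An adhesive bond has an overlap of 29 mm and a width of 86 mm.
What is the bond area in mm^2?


Bond area = overlap * width
= 29 * 86
= 2494 mm^2

2494


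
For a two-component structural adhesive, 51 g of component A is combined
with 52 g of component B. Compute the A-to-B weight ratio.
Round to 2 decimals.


Weight ratio A:B = 51 / 52
= 0.98

0.98


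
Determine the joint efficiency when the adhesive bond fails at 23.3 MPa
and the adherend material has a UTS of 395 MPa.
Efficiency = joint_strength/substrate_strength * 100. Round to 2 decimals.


Joint efficiency = 23.3 / 395 * 100
= 5.90%

5.90


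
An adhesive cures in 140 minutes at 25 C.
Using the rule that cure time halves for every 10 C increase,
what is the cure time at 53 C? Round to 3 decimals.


Factor = 2^((53 - 25) / 10) = 6.9644
Cure time = 140 / 6.9644
= 20.102 minutes

20.102


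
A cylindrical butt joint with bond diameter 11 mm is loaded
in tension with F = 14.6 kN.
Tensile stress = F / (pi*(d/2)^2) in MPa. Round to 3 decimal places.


Area = pi * (11/2)^2 = 95.0332 mm^2
Stress = 14.6*1000 / 95.0332
= 153.631 MPa

153.631


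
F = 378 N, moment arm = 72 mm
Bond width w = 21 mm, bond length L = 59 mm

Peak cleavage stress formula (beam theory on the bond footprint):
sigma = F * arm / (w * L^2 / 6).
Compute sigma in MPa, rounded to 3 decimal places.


sigma = (378 * 72) / (21 * 3481 / 6)
= 27216 * 6 / 73101
= 163296 / 73101
= 2.234 MPa

2.234


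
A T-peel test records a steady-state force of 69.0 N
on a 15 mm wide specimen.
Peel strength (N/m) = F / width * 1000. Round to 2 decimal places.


Peel strength = 69.0 / 15 * 1000
= 4600.00 N/m

4600.00


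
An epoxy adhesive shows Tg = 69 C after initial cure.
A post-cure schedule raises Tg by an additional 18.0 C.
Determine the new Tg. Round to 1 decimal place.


New Tg = 69 + 18.0
= 87.0 C

87.0


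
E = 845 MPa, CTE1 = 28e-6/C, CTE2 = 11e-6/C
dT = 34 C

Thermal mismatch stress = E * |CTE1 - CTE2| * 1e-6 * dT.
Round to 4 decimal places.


= 845 * 17e-6 * 34
= 0.4884 MPa

0.4884


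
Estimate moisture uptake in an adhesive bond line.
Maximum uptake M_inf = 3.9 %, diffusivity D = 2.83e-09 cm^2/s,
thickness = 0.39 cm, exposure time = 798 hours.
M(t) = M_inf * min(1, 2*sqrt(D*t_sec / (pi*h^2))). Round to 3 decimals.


Convert time: 798 h = 2872800 s
ratio = min(1, 2*sqrt(2.83e-09*2872800/(pi*0.39^2)))
= 0.260877
M(t) = 3.9 * 0.260877 = 1.017%

1.017


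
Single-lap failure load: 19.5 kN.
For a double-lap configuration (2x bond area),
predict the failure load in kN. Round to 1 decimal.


Failure load = 19.5 * 2 = 39.0 kN

39.0


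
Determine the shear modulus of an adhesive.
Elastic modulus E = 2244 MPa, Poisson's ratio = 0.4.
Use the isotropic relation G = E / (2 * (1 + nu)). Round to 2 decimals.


G = 2244 / (2*(1+0.4)) = 2244 / 2.80
= 801.43 MPa

801.43


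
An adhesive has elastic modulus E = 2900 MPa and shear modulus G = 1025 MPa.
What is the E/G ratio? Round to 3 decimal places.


E/G = 2900 / 1025 = 2.829

2.829


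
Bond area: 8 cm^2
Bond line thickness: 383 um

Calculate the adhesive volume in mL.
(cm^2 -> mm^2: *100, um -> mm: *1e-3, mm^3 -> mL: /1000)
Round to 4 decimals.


V = 8*100 * 383*1e-3 / 1000
= 0.3064 mL

0.3064


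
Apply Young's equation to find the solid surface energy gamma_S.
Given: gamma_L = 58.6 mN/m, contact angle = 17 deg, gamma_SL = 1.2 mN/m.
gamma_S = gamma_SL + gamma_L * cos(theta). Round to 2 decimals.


theta_rad = 17 * pi/180 = 0.296706
gamma_S = 1.2 + 58.6 * cos(0.296706)
= 57.24 mN/m

57.24


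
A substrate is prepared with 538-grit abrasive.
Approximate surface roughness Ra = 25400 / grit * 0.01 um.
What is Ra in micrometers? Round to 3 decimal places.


Ra = 25400 / 538 * 0.01 = 0.472 um

0.472


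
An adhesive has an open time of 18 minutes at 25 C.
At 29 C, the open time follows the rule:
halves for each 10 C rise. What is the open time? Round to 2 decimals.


Factor = 2^((29-25)/10) = 1.3195
Open time = 18 / 1.3195 = 13.64 min

13.64


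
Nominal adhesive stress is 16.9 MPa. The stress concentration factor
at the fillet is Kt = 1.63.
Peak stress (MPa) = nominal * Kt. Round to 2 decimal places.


Peak = 16.9 * 1.63 = 27.55 MPa

27.55


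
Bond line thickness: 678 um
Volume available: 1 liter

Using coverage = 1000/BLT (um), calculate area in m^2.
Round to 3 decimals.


1 L = 1e6 mm^3, thickness = 678 um = 0.678 mm
Area = 1e6 / 0.678 mm^2 = (1e6 / 0.678) / 1e6 m^2 = 1000 / 678 m^2
= 1.475 m^2

1.475


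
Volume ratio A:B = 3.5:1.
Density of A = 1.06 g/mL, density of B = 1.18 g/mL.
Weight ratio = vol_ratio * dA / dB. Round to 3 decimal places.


Wt ratio = 3.5 * 1.06 / 1.18
= 3.144

3.144


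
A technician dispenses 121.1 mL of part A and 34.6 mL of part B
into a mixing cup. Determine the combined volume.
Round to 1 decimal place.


Combined volume = 121.1 + 34.6
= 155.7 mL

155.7


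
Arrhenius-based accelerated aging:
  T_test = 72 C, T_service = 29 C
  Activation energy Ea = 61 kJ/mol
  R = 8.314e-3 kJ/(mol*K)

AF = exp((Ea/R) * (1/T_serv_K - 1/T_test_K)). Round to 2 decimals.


T_test_K = 345.15, T_serv_K = 302.15
AF = exp((61/8.314e-3) * (1/302.15 - 1/345.15))
= 20.60

20.60


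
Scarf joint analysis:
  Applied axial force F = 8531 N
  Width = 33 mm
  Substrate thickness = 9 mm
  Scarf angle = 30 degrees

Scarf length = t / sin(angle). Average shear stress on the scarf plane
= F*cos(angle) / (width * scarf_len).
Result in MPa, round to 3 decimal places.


Scarf length = 9 / sin(30 deg) = 18.0000 mm
cos(30 deg) = 0.866025
Shear = 8531 * 0.866025 / (33 * 18.0000)
= 12.438 MPa

12.438


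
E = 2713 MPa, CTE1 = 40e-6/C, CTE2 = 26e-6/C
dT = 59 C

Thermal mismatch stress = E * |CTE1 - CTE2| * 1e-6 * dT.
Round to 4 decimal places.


= 2713 * 14e-6 * 59
= 2.2409 MPa

2.2409


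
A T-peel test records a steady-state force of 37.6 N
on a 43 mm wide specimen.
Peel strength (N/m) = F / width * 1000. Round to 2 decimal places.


Peel strength = 37.6 / 43 * 1000
= 874.42 N/m

874.42


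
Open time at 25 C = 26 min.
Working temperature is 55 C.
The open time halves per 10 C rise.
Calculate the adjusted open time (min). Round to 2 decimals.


factor = 2^((55 - 25) / 10) = 8.0000
ot = 26 / 8.0000 = 3.25 min

3.25


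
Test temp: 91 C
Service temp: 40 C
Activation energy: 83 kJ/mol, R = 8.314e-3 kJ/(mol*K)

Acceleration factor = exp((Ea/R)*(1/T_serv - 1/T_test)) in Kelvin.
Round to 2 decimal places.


AF = exp((83/0.008314)*(1/313.15 - 1/364.15))
= 86.91

86.91


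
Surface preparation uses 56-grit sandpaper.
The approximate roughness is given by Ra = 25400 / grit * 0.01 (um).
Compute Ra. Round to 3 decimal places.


Ra = 25400 / 56 * 0.01
= 254 / 56
= 4.536 um

4.536


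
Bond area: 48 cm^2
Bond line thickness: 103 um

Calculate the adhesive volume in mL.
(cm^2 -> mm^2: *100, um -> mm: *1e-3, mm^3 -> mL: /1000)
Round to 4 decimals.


V = 48*100 * 103*1e-3 / 1000
= 0.4944 mL

0.4944


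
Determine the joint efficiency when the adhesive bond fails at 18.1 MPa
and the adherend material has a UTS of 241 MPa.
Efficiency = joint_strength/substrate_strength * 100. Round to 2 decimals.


Joint efficiency = 18.1 / 241 * 100
= 7.51%

7.51


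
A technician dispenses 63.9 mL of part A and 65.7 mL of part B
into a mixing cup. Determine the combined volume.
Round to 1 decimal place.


Combined volume = 63.9 + 65.7
= 129.6 mL

129.6


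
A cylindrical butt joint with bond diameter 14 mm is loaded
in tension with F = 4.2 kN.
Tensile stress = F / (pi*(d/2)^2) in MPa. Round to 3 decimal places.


Area = pi * (14/2)^2 = 153.9380 mm^2
Stress = 4.2*1000 / 153.9380
= 27.284 MPa

27.284


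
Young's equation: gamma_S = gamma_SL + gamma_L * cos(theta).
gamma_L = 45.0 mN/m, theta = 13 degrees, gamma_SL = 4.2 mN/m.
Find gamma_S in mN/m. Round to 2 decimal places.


cos(13 deg) = 0.974370
gamma_S = 4.2 + 45.0 * 0.974370
= 48.05 mN/m

48.05


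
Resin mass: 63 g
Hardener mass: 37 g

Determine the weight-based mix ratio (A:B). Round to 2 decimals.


Ratio = 63 / 37 = 1.70

1.70


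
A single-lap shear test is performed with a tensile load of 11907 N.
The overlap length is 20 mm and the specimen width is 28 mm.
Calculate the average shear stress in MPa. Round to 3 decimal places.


Shear stress = F / (overlap * width)
= 11907 / (20 * 28)
= 11907 / 560
= 21.263 MPa

21.263


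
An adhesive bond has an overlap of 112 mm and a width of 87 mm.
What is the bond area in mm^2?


Bond area = overlap * width
= 112 * 87
= 9744 mm^2

9744


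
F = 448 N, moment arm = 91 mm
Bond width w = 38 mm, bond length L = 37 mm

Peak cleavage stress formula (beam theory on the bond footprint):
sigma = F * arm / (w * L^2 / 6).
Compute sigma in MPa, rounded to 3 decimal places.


sigma = (448 * 91) / (38 * 1369 / 6)
= 40768 * 6 / 52022
= 244608 / 52022
= 4.702 MPa

4.702


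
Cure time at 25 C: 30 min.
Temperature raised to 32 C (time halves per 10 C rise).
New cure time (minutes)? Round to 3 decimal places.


Acceleration factor = 2^(7/10) = 1.6245
New time = 30 / 1.6245 = 18.467 min

18.467


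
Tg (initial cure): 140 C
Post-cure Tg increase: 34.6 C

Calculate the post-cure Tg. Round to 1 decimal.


Post-cure Tg = 140 + 34.6 = 174.6 C

174.6


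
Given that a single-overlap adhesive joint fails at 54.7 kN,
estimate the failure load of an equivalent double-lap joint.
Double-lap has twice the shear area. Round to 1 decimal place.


Double-lap factor = 2
Expected load = 54.7 * 2 = 109.4 kN

109.4


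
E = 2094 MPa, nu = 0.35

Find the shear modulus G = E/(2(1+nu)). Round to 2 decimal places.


G = 2094 / (2 * 1.35)
= 775.56 MPa

775.56


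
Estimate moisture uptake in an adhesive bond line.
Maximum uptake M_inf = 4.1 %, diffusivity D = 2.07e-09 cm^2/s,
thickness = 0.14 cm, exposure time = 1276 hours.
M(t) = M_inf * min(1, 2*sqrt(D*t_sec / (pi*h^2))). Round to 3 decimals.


Convert time: 1276 h = 4593600 s
ratio = min(1, 2*sqrt(2.07e-09*4593600/(pi*0.14^2)))
= 0.785939
M(t) = 4.1 * 0.785939 = 3.222%

3.222


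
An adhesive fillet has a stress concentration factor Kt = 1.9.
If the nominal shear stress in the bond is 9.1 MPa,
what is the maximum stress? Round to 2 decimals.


Max stress = 9.1 * 1.9 = 17.29 MPa

17.29


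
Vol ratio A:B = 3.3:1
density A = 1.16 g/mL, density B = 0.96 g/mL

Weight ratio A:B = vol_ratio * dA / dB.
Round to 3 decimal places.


Weight ratio = 3.3 * 1.16 / 0.96
= 3.988

3.988


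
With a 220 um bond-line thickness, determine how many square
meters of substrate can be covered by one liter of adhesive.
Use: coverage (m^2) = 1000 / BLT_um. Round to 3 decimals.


Coverage = 1000 / 220 = 4.545 m^2

4.545


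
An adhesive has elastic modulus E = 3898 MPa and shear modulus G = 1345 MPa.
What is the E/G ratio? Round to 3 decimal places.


E/G = 3898 / 1345 = 2.898

2.898


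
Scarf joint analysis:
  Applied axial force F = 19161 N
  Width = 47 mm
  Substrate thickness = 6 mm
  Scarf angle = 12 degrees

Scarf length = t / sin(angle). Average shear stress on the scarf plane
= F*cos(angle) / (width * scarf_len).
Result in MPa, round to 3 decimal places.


Scarf length = 6 / sin(12 deg) = 28.8584 mm
cos(12 deg) = 0.978148
Shear = 19161 * 0.978148 / (47 * 28.8584)
= 13.818 MPa

13.818


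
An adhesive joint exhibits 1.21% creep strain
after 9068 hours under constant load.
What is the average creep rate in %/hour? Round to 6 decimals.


Creep rate = strain / time
= 1.21 / 9068
= 0.000133 %/h

0.000133


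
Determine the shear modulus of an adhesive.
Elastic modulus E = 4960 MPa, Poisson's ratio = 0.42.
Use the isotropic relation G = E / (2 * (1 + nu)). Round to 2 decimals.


G = 4960 / (2*(1+0.42)) = 4960 / 2.84
= 1746.48 MPa

1746.48


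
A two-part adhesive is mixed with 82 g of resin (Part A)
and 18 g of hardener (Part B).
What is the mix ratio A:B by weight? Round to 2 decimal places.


Mix ratio = mass_A / mass_B
= 82 / 18
= 4.56

4.56


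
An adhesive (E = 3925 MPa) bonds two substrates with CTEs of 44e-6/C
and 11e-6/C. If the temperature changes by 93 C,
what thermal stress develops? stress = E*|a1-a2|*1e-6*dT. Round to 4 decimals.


Stress = 3925 * |44 - 11| * 1e-6 * 93
= 12.0458 MPa

12.0458


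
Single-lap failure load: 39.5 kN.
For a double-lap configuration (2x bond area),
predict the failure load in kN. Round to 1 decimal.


Failure load = 39.5 * 2 = 79.0 kN

79.0


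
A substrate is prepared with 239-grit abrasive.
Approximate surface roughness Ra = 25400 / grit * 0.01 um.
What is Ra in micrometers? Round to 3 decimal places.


Ra = 25400 / 239 * 0.01 = 1.063 um

1.063


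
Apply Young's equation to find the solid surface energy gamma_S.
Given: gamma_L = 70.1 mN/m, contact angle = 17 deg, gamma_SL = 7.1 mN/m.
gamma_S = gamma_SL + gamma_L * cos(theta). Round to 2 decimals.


theta_rad = 17 * pi/180 = 0.296706
gamma_S = 7.1 + 70.1 * cos(0.296706)
= 74.14 mN/m

74.14


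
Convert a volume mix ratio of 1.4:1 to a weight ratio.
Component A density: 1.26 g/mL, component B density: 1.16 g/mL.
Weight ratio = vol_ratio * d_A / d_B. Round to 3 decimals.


= 1.4 * 1.26 / 1.16 = 1.521

1.521


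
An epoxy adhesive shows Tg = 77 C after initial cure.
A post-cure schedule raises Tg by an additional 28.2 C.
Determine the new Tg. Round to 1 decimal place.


New Tg = 77 + 28.2
= 105.2 C

105.2


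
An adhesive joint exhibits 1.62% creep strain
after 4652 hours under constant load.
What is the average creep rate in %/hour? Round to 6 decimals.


Creep rate = strain / time
= 1.62 / 4652
= 0.000348 %/h

0.000348


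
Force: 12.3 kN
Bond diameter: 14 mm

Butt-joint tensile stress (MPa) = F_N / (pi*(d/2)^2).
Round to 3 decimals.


F_N = 12.3 * 1000 = 12300.0 N
A = pi*(7.0)^2 = 153.9380 mm^2
stress = 12300.0 / 153.9380 = 79.902 MPa

79.902


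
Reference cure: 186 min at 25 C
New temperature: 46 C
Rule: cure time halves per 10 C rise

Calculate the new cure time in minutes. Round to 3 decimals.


factor = 2^((46-25)/10) = 4.2871
t_new = 186 / 4.2871 = 43.386 min

43.386


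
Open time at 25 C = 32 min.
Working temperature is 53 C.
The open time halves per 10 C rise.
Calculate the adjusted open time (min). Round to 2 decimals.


factor = 2^((53 - 25) / 10) = 6.9644
ot = 32 / 6.9644 = 4.59 min

4.59


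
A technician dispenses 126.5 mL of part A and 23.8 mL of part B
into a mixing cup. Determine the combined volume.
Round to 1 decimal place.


Combined volume = 126.5 + 23.8
= 150.3 mL

150.3


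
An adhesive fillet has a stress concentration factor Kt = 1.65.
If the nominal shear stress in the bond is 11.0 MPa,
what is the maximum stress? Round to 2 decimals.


Max stress = 11.0 * 1.65 = 18.15 MPa

18.15


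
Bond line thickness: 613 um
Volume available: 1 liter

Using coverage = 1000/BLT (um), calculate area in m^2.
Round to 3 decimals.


1 L = 1e6 mm^3, thickness = 613 um = 0.613 mm
Area = 1e6 / 0.613 mm^2 = (1e6 / 0.613) / 1e6 m^2 = 1000 / 613 m^2
= 1.631 m^2

1.631


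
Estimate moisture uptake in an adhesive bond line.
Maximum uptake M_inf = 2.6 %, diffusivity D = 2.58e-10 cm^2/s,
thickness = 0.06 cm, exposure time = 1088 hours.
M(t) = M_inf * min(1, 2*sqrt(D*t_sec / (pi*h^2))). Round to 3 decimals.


Convert time: 1088 h = 3916800 s
ratio = min(1, 2*sqrt(2.58e-10*3916800/(pi*0.06^2)))
= 0.597832
M(t) = 2.6 * 0.597832 = 1.554%

1.554


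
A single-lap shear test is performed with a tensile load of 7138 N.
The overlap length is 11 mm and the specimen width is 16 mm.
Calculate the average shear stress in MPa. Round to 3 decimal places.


Shear stress = F / (overlap * width)
= 7138 / (11 * 16)
= 7138 / 176
= 40.557 MPa

40.557


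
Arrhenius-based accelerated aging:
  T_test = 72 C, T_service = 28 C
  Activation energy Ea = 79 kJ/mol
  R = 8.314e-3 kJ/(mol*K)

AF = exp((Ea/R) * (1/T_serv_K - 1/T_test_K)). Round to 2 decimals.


T_test_K = 345.15, T_serv_K = 301.15
AF = exp((79/8.314e-3) * (1/301.15 - 1/345.15))
= 55.83

55.83


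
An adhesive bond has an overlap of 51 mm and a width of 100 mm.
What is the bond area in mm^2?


Bond area = overlap * width
= 51 * 100
= 5100 mm^2

5100


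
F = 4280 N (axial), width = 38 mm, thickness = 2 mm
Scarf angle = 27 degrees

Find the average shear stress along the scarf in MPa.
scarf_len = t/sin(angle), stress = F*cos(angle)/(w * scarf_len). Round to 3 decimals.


scarf_len = 2/sin(27 deg) = 4.4054
cos(27 deg) = 0.891007
stress = 4280*0.891007/(38*4.4054) = 22.780 MPa

22.780


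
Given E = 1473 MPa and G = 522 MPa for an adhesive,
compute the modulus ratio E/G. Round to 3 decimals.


E/G ratio = 1473 / 522 = 2.822

2.822


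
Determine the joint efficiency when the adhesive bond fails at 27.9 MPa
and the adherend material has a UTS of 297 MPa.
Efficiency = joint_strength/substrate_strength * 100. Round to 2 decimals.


Joint efficiency = 27.9 / 297 * 100
= 9.39%

9.39


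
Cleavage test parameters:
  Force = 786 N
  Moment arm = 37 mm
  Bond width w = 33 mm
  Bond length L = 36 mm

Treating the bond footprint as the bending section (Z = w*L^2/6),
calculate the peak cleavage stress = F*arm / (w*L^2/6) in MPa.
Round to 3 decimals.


M = 786 * 37 = 29082 N*mm
Z = 33 * 36^2 / 6 = 42768 / 6 mm^3
sigma = M / Z = 6 * 29082 / 42768 = 174492 / 42768
= 4.080 MPa

4.080


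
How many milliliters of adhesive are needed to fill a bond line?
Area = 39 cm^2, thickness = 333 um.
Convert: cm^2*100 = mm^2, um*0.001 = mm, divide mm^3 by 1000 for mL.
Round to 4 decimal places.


= (39 * 100) * (333 * 0.001) / 1000
= 1.2987 mL

1.2987


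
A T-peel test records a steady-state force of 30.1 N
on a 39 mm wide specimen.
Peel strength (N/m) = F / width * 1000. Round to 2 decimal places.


Peel strength = 30.1 / 39 * 1000
= 771.79 N/m

771.79


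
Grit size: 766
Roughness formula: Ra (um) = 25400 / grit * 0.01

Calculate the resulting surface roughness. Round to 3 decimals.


Ra = 25400 / 766 * 0.01
= 0.332 um

0.332


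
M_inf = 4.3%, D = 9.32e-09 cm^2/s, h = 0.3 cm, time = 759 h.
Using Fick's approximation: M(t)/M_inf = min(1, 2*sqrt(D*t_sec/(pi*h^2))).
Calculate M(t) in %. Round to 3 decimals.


t = 2732400 s
ratio = min(1, 2*sqrt(9.32e-09*2732400/(pi*0.0900)))
= 0.600225
M(t) = 4.3 * 0.600225 = 2.581%

2.581


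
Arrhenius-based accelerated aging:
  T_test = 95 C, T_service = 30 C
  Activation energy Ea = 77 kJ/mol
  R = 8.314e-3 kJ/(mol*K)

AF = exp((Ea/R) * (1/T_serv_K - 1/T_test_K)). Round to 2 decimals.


T_test_K = 368.15, T_serv_K = 303.15
AF = exp((77/8.314e-3) * (1/303.15 - 1/368.15))
= 220.08

220.08


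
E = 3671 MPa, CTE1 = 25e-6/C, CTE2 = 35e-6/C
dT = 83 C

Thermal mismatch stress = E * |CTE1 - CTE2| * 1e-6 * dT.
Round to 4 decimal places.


= 3671 * 10e-6 * 83
= 3.0469 MPa

3.0469


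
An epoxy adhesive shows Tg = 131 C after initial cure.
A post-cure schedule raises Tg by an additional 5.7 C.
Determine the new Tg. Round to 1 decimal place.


New Tg = 131 + 5.7
= 136.7 C

136.7


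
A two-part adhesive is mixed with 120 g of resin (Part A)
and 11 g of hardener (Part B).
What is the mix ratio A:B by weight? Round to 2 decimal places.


Mix ratio = mass_A / mass_B
= 120 / 11
= 10.91

10.91
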